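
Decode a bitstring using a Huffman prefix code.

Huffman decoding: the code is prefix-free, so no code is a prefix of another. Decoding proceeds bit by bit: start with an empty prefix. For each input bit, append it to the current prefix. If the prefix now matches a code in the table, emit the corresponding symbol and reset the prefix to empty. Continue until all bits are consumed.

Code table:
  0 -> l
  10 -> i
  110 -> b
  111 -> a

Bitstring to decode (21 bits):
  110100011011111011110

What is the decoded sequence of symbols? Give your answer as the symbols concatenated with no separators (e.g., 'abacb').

Answer: billbabai

Derivation:
Bit 0: prefix='1' (no match yet)
Bit 1: prefix='11' (no match yet)
Bit 2: prefix='110' -> emit 'b', reset
Bit 3: prefix='1' (no match yet)
Bit 4: prefix='10' -> emit 'i', reset
Bit 5: prefix='0' -> emit 'l', reset
Bit 6: prefix='0' -> emit 'l', reset
Bit 7: prefix='1' (no match yet)
Bit 8: prefix='11' (no match yet)
Bit 9: prefix='110' -> emit 'b', reset
Bit 10: prefix='1' (no match yet)
Bit 11: prefix='11' (no match yet)
Bit 12: prefix='111' -> emit 'a', reset
Bit 13: prefix='1' (no match yet)
Bit 14: prefix='11' (no match yet)
Bit 15: prefix='110' -> emit 'b', reset
Bit 16: prefix='1' (no match yet)
Bit 17: prefix='11' (no match yet)
Bit 18: prefix='111' -> emit 'a', reset
Bit 19: prefix='1' (no match yet)
Bit 20: prefix='10' -> emit 'i', reset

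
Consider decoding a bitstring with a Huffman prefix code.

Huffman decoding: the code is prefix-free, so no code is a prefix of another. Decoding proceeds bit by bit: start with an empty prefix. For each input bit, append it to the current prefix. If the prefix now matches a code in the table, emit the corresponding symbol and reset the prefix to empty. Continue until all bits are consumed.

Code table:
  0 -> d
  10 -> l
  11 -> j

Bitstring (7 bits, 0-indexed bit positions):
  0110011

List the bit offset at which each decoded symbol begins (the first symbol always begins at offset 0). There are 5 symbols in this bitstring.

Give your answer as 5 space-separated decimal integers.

Answer: 0 1 3 4 5

Derivation:
Bit 0: prefix='0' -> emit 'd', reset
Bit 1: prefix='1' (no match yet)
Bit 2: prefix='11' -> emit 'j', reset
Bit 3: prefix='0' -> emit 'd', reset
Bit 4: prefix='0' -> emit 'd', reset
Bit 5: prefix='1' (no match yet)
Bit 6: prefix='11' -> emit 'j', reset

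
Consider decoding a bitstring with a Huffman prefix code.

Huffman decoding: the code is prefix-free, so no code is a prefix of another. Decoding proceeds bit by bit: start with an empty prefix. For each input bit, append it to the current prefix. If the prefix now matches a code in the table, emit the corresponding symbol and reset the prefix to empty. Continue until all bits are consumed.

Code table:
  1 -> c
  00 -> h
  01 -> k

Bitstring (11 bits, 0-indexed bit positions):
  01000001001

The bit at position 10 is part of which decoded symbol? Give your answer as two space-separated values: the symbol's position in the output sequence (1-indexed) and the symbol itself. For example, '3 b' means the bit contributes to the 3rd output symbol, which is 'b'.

Answer: 6 c

Derivation:
Bit 0: prefix='0' (no match yet)
Bit 1: prefix='01' -> emit 'k', reset
Bit 2: prefix='0' (no match yet)
Bit 3: prefix='00' -> emit 'h', reset
Bit 4: prefix='0' (no match yet)
Bit 5: prefix='00' -> emit 'h', reset
Bit 6: prefix='0' (no match yet)
Bit 7: prefix='01' -> emit 'k', reset
Bit 8: prefix='0' (no match yet)
Bit 9: prefix='00' -> emit 'h', reset
Bit 10: prefix='1' -> emit 'c', reset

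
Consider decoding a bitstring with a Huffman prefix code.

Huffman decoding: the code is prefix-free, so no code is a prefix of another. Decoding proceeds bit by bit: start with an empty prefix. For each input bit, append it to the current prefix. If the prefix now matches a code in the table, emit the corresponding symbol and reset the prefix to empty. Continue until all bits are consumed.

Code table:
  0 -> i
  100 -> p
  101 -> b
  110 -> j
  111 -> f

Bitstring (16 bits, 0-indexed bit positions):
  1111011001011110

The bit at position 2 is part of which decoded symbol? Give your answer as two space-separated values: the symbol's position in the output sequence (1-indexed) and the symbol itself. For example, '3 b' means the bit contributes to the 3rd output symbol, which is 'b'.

Answer: 1 f

Derivation:
Bit 0: prefix='1' (no match yet)
Bit 1: prefix='11' (no match yet)
Bit 2: prefix='111' -> emit 'f', reset
Bit 3: prefix='1' (no match yet)
Bit 4: prefix='10' (no match yet)
Bit 5: prefix='101' -> emit 'b', reset
Bit 6: prefix='1' (no match yet)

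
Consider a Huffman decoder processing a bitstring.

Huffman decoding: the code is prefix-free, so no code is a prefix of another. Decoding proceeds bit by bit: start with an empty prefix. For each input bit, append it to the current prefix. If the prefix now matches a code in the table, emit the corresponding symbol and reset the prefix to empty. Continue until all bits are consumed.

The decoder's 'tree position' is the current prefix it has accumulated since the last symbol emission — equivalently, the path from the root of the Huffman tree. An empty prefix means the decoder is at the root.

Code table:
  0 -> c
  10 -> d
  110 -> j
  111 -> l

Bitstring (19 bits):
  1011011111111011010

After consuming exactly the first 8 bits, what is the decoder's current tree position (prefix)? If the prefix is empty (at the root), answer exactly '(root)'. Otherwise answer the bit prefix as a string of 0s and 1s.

Answer: (root)

Derivation:
Bit 0: prefix='1' (no match yet)
Bit 1: prefix='10' -> emit 'd', reset
Bit 2: prefix='1' (no match yet)
Bit 3: prefix='11' (no match yet)
Bit 4: prefix='110' -> emit 'j', reset
Bit 5: prefix='1' (no match yet)
Bit 6: prefix='11' (no match yet)
Bit 7: prefix='111' -> emit 'l', reset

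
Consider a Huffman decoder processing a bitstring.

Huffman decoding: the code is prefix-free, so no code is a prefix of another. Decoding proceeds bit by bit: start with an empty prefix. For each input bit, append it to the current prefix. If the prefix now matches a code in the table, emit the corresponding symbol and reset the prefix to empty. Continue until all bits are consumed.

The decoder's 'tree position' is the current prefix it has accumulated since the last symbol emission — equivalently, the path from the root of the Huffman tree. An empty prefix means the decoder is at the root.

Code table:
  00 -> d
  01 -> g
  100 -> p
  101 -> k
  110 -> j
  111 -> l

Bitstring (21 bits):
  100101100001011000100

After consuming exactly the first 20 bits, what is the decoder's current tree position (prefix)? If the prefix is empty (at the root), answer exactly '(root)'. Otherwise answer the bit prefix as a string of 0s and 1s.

Answer: 0

Derivation:
Bit 0: prefix='1' (no match yet)
Bit 1: prefix='10' (no match yet)
Bit 2: prefix='100' -> emit 'p', reset
Bit 3: prefix='1' (no match yet)
Bit 4: prefix='10' (no match yet)
Bit 5: prefix='101' -> emit 'k', reset
Bit 6: prefix='1' (no match yet)
Bit 7: prefix='10' (no match yet)
Bit 8: prefix='100' -> emit 'p', reset
Bit 9: prefix='0' (no match yet)
Bit 10: prefix='00' -> emit 'd', reset
Bit 11: prefix='1' (no match yet)
Bit 12: prefix='10' (no match yet)
Bit 13: prefix='101' -> emit 'k', reset
Bit 14: prefix='1' (no match yet)
Bit 15: prefix='10' (no match yet)
Bit 16: prefix='100' -> emit 'p', reset
Bit 17: prefix='0' (no match yet)
Bit 18: prefix='01' -> emit 'g', reset
Bit 19: prefix='0' (no match yet)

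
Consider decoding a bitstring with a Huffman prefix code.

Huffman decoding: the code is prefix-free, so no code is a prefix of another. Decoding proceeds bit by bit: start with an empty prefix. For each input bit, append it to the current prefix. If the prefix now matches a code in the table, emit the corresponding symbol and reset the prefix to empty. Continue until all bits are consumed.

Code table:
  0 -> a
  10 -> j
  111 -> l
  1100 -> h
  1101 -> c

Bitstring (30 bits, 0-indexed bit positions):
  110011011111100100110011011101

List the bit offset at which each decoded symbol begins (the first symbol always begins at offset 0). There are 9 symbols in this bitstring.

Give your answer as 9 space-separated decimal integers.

Answer: 0 4 8 11 15 17 18 22 26

Derivation:
Bit 0: prefix='1' (no match yet)
Bit 1: prefix='11' (no match yet)
Bit 2: prefix='110' (no match yet)
Bit 3: prefix='1100' -> emit 'h', reset
Bit 4: prefix='1' (no match yet)
Bit 5: prefix='11' (no match yet)
Bit 6: prefix='110' (no match yet)
Bit 7: prefix='1101' -> emit 'c', reset
Bit 8: prefix='1' (no match yet)
Bit 9: prefix='11' (no match yet)
Bit 10: prefix='111' -> emit 'l', reset
Bit 11: prefix='1' (no match yet)
Bit 12: prefix='11' (no match yet)
Bit 13: prefix='110' (no match yet)
Bit 14: prefix='1100' -> emit 'h', reset
Bit 15: prefix='1' (no match yet)
Bit 16: prefix='10' -> emit 'j', reset
Bit 17: prefix='0' -> emit 'a', reset
Bit 18: prefix='1' (no match yet)
Bit 19: prefix='11' (no match yet)
Bit 20: prefix='110' (no match yet)
Bit 21: prefix='1100' -> emit 'h', reset
Bit 22: prefix='1' (no match yet)
Bit 23: prefix='11' (no match yet)
Bit 24: prefix='110' (no match yet)
Bit 25: prefix='1101' -> emit 'c', reset
Bit 26: prefix='1' (no match yet)
Bit 27: prefix='11' (no match yet)
Bit 28: prefix='110' (no match yet)
Bit 29: prefix='1101' -> emit 'c', reset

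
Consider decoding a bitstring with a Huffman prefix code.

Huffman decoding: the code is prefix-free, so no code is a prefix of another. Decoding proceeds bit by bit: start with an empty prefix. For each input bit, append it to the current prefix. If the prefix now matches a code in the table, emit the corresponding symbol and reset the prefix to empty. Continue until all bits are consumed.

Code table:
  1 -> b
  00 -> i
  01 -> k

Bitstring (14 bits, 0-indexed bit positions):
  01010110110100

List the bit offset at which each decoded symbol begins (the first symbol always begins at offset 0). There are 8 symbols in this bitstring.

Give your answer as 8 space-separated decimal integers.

Bit 0: prefix='0' (no match yet)
Bit 1: prefix='01' -> emit 'k', reset
Bit 2: prefix='0' (no match yet)
Bit 3: prefix='01' -> emit 'k', reset
Bit 4: prefix='0' (no match yet)
Bit 5: prefix='01' -> emit 'k', reset
Bit 6: prefix='1' -> emit 'b', reset
Bit 7: prefix='0' (no match yet)
Bit 8: prefix='01' -> emit 'k', reset
Bit 9: prefix='1' -> emit 'b', reset
Bit 10: prefix='0' (no match yet)
Bit 11: prefix='01' -> emit 'k', reset
Bit 12: prefix='0' (no match yet)
Bit 13: prefix='00' -> emit 'i', reset

Answer: 0 2 4 6 7 9 10 12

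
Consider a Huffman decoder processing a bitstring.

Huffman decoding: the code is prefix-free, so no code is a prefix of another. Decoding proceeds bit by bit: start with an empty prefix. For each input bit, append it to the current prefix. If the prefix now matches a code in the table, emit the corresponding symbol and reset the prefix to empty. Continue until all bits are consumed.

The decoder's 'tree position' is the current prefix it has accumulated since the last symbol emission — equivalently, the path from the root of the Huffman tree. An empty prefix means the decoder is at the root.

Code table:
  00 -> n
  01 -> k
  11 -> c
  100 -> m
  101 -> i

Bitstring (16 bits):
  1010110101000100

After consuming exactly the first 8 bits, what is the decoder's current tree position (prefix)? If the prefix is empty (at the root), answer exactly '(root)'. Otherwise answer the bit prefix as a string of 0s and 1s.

Bit 0: prefix='1' (no match yet)
Bit 1: prefix='10' (no match yet)
Bit 2: prefix='101' -> emit 'i', reset
Bit 3: prefix='0' (no match yet)
Bit 4: prefix='01' -> emit 'k', reset
Bit 5: prefix='1' (no match yet)
Bit 6: prefix='10' (no match yet)
Bit 7: prefix='101' -> emit 'i', reset

Answer: (root)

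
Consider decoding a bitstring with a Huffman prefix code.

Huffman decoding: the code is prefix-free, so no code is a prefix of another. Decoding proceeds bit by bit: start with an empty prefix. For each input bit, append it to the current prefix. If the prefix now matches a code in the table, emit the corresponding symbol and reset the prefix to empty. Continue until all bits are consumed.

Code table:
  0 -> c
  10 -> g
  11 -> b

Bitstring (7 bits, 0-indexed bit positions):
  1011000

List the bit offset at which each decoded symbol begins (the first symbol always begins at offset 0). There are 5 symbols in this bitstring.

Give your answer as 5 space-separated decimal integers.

Answer: 0 2 4 5 6

Derivation:
Bit 0: prefix='1' (no match yet)
Bit 1: prefix='10' -> emit 'g', reset
Bit 2: prefix='1' (no match yet)
Bit 3: prefix='11' -> emit 'b', reset
Bit 4: prefix='0' -> emit 'c', reset
Bit 5: prefix='0' -> emit 'c', reset
Bit 6: prefix='0' -> emit 'c', reset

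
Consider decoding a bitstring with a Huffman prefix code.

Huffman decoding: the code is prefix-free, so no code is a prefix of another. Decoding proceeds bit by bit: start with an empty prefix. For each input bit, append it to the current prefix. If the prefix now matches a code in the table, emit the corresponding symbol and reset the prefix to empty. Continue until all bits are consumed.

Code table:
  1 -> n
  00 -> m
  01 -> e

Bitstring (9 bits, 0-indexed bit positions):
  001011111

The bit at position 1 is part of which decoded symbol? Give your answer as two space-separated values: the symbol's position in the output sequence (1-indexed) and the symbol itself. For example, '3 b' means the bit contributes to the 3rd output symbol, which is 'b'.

Bit 0: prefix='0' (no match yet)
Bit 1: prefix='00' -> emit 'm', reset
Bit 2: prefix='1' -> emit 'n', reset
Bit 3: prefix='0' (no match yet)
Bit 4: prefix='01' -> emit 'e', reset
Bit 5: prefix='1' -> emit 'n', reset

Answer: 1 m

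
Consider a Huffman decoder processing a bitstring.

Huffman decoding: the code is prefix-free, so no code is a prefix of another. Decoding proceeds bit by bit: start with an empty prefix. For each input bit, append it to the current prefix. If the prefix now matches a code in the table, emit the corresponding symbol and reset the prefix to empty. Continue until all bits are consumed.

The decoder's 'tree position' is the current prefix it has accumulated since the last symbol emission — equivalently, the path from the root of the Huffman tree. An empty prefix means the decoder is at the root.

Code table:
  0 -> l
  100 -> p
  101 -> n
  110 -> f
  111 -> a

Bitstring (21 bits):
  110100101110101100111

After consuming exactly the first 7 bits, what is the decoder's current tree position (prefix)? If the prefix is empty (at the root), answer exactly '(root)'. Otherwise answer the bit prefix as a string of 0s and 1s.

Answer: 1

Derivation:
Bit 0: prefix='1' (no match yet)
Bit 1: prefix='11' (no match yet)
Bit 2: prefix='110' -> emit 'f', reset
Bit 3: prefix='1' (no match yet)
Bit 4: prefix='10' (no match yet)
Bit 5: prefix='100' -> emit 'p', reset
Bit 6: prefix='1' (no match yet)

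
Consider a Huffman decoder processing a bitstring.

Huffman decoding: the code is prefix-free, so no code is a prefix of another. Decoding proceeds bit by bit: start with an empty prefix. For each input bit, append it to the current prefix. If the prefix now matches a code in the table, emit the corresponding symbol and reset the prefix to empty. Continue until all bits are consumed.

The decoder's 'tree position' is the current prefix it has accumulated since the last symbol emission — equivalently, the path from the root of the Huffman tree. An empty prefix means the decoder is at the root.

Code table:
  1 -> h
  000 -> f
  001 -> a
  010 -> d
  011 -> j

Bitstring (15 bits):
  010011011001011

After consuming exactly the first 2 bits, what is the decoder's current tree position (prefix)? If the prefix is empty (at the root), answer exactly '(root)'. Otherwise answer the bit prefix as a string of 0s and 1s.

Answer: 01

Derivation:
Bit 0: prefix='0' (no match yet)
Bit 1: prefix='01' (no match yet)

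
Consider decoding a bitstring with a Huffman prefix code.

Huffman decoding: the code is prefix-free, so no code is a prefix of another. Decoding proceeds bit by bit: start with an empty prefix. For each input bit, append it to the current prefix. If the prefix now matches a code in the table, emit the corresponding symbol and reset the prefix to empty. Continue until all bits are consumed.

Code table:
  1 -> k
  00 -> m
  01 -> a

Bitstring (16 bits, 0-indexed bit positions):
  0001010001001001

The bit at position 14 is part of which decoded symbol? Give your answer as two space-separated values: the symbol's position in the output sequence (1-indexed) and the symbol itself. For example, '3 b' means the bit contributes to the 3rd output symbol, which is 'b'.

Bit 0: prefix='0' (no match yet)
Bit 1: prefix='00' -> emit 'm', reset
Bit 2: prefix='0' (no match yet)
Bit 3: prefix='01' -> emit 'a', reset
Bit 4: prefix='0' (no match yet)
Bit 5: prefix='01' -> emit 'a', reset
Bit 6: prefix='0' (no match yet)
Bit 7: prefix='00' -> emit 'm', reset
Bit 8: prefix='0' (no match yet)
Bit 9: prefix='01' -> emit 'a', reset
Bit 10: prefix='0' (no match yet)
Bit 11: prefix='00' -> emit 'm', reset
Bit 12: prefix='1' -> emit 'k', reset
Bit 13: prefix='0' (no match yet)
Bit 14: prefix='00' -> emit 'm', reset
Bit 15: prefix='1' -> emit 'k', reset

Answer: 8 m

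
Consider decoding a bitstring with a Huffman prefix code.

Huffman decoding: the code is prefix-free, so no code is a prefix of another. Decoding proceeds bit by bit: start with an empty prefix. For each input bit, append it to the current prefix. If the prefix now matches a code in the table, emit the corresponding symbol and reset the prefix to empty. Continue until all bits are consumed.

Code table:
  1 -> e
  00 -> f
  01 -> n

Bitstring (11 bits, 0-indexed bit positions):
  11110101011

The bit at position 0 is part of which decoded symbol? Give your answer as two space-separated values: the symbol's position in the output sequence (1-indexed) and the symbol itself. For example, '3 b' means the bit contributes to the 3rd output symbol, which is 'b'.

Answer: 1 e

Derivation:
Bit 0: prefix='1' -> emit 'e', reset
Bit 1: prefix='1' -> emit 'e', reset
Bit 2: prefix='1' -> emit 'e', reset
Bit 3: prefix='1' -> emit 'e', reset
Bit 4: prefix='0' (no match yet)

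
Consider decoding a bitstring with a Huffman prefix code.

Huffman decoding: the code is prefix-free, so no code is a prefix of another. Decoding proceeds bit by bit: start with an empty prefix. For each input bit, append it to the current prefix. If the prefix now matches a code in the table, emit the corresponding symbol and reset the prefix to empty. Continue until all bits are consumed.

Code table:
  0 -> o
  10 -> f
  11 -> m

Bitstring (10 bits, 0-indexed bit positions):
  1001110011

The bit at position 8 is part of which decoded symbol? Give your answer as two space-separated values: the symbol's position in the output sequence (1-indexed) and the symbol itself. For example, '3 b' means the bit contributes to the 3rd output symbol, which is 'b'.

Bit 0: prefix='1' (no match yet)
Bit 1: prefix='10' -> emit 'f', reset
Bit 2: prefix='0' -> emit 'o', reset
Bit 3: prefix='1' (no match yet)
Bit 4: prefix='11' -> emit 'm', reset
Bit 5: prefix='1' (no match yet)
Bit 6: prefix='10' -> emit 'f', reset
Bit 7: prefix='0' -> emit 'o', reset
Bit 8: prefix='1' (no match yet)
Bit 9: prefix='11' -> emit 'm', reset

Answer: 6 m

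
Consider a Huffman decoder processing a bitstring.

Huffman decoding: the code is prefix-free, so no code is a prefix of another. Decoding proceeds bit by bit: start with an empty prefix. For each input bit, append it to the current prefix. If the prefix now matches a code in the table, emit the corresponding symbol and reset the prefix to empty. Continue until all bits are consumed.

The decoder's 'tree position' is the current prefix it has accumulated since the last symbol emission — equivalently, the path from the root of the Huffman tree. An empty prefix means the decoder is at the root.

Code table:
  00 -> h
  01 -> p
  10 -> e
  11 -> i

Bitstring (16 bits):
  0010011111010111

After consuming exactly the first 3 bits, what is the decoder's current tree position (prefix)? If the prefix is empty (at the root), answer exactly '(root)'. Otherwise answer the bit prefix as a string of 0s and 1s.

Answer: 1

Derivation:
Bit 0: prefix='0' (no match yet)
Bit 1: prefix='00' -> emit 'h', reset
Bit 2: prefix='1' (no match yet)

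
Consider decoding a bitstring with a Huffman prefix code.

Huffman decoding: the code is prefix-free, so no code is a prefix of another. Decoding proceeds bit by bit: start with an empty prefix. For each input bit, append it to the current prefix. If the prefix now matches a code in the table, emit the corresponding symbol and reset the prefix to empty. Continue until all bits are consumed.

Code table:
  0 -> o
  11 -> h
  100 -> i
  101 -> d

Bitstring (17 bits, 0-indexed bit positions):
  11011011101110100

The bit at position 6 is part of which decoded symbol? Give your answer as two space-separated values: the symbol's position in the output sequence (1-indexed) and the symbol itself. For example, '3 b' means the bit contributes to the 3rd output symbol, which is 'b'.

Bit 0: prefix='1' (no match yet)
Bit 1: prefix='11' -> emit 'h', reset
Bit 2: prefix='0' -> emit 'o', reset
Bit 3: prefix='1' (no match yet)
Bit 4: prefix='11' -> emit 'h', reset
Bit 5: prefix='0' -> emit 'o', reset
Bit 6: prefix='1' (no match yet)
Bit 7: prefix='11' -> emit 'h', reset
Bit 8: prefix='1' (no match yet)
Bit 9: prefix='10' (no match yet)
Bit 10: prefix='101' -> emit 'd', reset

Answer: 5 h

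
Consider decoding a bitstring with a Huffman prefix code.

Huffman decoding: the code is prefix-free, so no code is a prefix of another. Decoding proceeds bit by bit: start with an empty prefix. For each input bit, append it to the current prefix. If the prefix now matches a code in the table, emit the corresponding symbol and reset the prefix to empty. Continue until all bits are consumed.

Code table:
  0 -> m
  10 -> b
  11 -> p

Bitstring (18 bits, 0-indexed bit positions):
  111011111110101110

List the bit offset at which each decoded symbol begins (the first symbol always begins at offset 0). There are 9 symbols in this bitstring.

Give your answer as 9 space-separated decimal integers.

Answer: 0 2 4 6 8 10 12 14 16

Derivation:
Bit 0: prefix='1' (no match yet)
Bit 1: prefix='11' -> emit 'p', reset
Bit 2: prefix='1' (no match yet)
Bit 3: prefix='10' -> emit 'b', reset
Bit 4: prefix='1' (no match yet)
Bit 5: prefix='11' -> emit 'p', reset
Bit 6: prefix='1' (no match yet)
Bit 7: prefix='11' -> emit 'p', reset
Bit 8: prefix='1' (no match yet)
Bit 9: prefix='11' -> emit 'p', reset
Bit 10: prefix='1' (no match yet)
Bit 11: prefix='10' -> emit 'b', reset
Bit 12: prefix='1' (no match yet)
Bit 13: prefix='10' -> emit 'b', reset
Bit 14: prefix='1' (no match yet)
Bit 15: prefix='11' -> emit 'p', reset
Bit 16: prefix='1' (no match yet)
Bit 17: prefix='10' -> emit 'b', reset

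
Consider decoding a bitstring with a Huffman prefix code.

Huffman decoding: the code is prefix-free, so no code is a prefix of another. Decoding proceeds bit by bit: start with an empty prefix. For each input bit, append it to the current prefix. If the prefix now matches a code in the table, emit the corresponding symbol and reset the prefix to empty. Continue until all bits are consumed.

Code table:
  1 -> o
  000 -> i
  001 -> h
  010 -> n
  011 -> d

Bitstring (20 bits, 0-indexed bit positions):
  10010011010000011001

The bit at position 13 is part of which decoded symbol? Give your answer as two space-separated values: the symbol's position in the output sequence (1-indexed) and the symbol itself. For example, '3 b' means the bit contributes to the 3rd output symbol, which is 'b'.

Answer: 6 i

Derivation:
Bit 0: prefix='1' -> emit 'o', reset
Bit 1: prefix='0' (no match yet)
Bit 2: prefix='00' (no match yet)
Bit 3: prefix='001' -> emit 'h', reset
Bit 4: prefix='0' (no match yet)
Bit 5: prefix='00' (no match yet)
Bit 6: prefix='001' -> emit 'h', reset
Bit 7: prefix='1' -> emit 'o', reset
Bit 8: prefix='0' (no match yet)
Bit 9: prefix='01' (no match yet)
Bit 10: prefix='010' -> emit 'n', reset
Bit 11: prefix='0' (no match yet)
Bit 12: prefix='00' (no match yet)
Bit 13: prefix='000' -> emit 'i', reset
Bit 14: prefix='0' (no match yet)
Bit 15: prefix='01' (no match yet)
Bit 16: prefix='011' -> emit 'd', reset
Bit 17: prefix='0' (no match yet)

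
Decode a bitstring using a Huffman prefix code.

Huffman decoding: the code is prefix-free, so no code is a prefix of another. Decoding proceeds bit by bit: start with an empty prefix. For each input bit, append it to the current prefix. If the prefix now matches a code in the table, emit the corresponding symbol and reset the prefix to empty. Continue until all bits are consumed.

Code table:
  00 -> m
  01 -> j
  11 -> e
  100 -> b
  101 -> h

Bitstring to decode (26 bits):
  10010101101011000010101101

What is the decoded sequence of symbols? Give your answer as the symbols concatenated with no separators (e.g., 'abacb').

Bit 0: prefix='1' (no match yet)
Bit 1: prefix='10' (no match yet)
Bit 2: prefix='100' -> emit 'b', reset
Bit 3: prefix='1' (no match yet)
Bit 4: prefix='10' (no match yet)
Bit 5: prefix='101' -> emit 'h', reset
Bit 6: prefix='0' (no match yet)
Bit 7: prefix='01' -> emit 'j', reset
Bit 8: prefix='1' (no match yet)
Bit 9: prefix='10' (no match yet)
Bit 10: prefix='101' -> emit 'h', reset
Bit 11: prefix='0' (no match yet)
Bit 12: prefix='01' -> emit 'j', reset
Bit 13: prefix='1' (no match yet)
Bit 14: prefix='10' (no match yet)
Bit 15: prefix='100' -> emit 'b', reset
Bit 16: prefix='0' (no match yet)
Bit 17: prefix='00' -> emit 'm', reset
Bit 18: prefix='1' (no match yet)
Bit 19: prefix='10' (no match yet)
Bit 20: prefix='101' -> emit 'h', reset
Bit 21: prefix='0' (no match yet)
Bit 22: prefix='01' -> emit 'j', reset
Bit 23: prefix='1' (no match yet)
Bit 24: prefix='10' (no match yet)
Bit 25: prefix='101' -> emit 'h', reset

Answer: bhjhjbmhjh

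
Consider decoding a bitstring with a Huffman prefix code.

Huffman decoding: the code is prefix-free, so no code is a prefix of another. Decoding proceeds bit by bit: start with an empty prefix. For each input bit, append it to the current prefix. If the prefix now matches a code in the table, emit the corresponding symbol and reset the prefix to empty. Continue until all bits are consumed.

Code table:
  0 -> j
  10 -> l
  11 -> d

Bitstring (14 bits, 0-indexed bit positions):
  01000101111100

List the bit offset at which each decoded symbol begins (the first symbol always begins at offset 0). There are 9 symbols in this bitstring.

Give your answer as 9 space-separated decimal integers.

Bit 0: prefix='0' -> emit 'j', reset
Bit 1: prefix='1' (no match yet)
Bit 2: prefix='10' -> emit 'l', reset
Bit 3: prefix='0' -> emit 'j', reset
Bit 4: prefix='0' -> emit 'j', reset
Bit 5: prefix='1' (no match yet)
Bit 6: prefix='10' -> emit 'l', reset
Bit 7: prefix='1' (no match yet)
Bit 8: prefix='11' -> emit 'd', reset
Bit 9: prefix='1' (no match yet)
Bit 10: prefix='11' -> emit 'd', reset
Bit 11: prefix='1' (no match yet)
Bit 12: prefix='10' -> emit 'l', reset
Bit 13: prefix='0' -> emit 'j', reset

Answer: 0 1 3 4 5 7 9 11 13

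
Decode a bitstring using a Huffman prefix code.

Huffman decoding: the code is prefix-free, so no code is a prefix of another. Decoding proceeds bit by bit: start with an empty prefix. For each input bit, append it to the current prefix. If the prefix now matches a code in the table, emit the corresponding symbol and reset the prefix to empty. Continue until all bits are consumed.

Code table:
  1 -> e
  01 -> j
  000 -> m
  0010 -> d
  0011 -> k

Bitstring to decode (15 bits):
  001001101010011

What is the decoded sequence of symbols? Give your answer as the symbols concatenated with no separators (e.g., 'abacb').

Answer: djejjk

Derivation:
Bit 0: prefix='0' (no match yet)
Bit 1: prefix='00' (no match yet)
Bit 2: prefix='001' (no match yet)
Bit 3: prefix='0010' -> emit 'd', reset
Bit 4: prefix='0' (no match yet)
Bit 5: prefix='01' -> emit 'j', reset
Bit 6: prefix='1' -> emit 'e', reset
Bit 7: prefix='0' (no match yet)
Bit 8: prefix='01' -> emit 'j', reset
Bit 9: prefix='0' (no match yet)
Bit 10: prefix='01' -> emit 'j', reset
Bit 11: prefix='0' (no match yet)
Bit 12: prefix='00' (no match yet)
Bit 13: prefix='001' (no match yet)
Bit 14: prefix='0011' -> emit 'k', reset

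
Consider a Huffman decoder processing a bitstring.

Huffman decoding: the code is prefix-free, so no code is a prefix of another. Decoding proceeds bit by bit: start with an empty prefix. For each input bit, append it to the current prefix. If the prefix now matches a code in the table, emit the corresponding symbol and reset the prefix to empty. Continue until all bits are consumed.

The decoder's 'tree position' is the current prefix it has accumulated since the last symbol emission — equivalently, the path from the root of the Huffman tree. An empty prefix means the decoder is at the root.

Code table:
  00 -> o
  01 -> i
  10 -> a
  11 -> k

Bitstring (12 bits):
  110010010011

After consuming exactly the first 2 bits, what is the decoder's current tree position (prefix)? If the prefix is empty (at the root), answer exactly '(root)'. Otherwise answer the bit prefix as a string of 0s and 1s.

Answer: (root)

Derivation:
Bit 0: prefix='1' (no match yet)
Bit 1: prefix='11' -> emit 'k', reset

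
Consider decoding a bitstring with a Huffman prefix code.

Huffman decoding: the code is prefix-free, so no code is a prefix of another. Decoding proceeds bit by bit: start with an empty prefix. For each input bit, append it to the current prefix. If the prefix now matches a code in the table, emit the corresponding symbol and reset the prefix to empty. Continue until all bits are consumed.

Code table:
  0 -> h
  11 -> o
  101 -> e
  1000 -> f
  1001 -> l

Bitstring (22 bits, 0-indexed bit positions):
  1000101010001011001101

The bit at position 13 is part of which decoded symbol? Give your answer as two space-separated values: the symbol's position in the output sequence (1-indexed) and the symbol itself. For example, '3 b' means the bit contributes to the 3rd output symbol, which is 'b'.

Answer: 5 e

Derivation:
Bit 0: prefix='1' (no match yet)
Bit 1: prefix='10' (no match yet)
Bit 2: prefix='100' (no match yet)
Bit 3: prefix='1000' -> emit 'f', reset
Bit 4: prefix='1' (no match yet)
Bit 5: prefix='10' (no match yet)
Bit 6: prefix='101' -> emit 'e', reset
Bit 7: prefix='0' -> emit 'h', reset
Bit 8: prefix='1' (no match yet)
Bit 9: prefix='10' (no match yet)
Bit 10: prefix='100' (no match yet)
Bit 11: prefix='1000' -> emit 'f', reset
Bit 12: prefix='1' (no match yet)
Bit 13: prefix='10' (no match yet)
Bit 14: prefix='101' -> emit 'e', reset
Bit 15: prefix='1' (no match yet)
Bit 16: prefix='10' (no match yet)
Bit 17: prefix='100' (no match yet)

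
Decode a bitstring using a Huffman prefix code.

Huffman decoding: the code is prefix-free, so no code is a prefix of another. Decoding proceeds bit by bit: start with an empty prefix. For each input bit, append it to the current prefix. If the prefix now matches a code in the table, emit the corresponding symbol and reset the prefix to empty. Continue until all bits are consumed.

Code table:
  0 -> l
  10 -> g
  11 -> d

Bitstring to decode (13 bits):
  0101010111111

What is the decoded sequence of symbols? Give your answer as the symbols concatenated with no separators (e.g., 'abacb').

Answer: lgggddd

Derivation:
Bit 0: prefix='0' -> emit 'l', reset
Bit 1: prefix='1' (no match yet)
Bit 2: prefix='10' -> emit 'g', reset
Bit 3: prefix='1' (no match yet)
Bit 4: prefix='10' -> emit 'g', reset
Bit 5: prefix='1' (no match yet)
Bit 6: prefix='10' -> emit 'g', reset
Bit 7: prefix='1' (no match yet)
Bit 8: prefix='11' -> emit 'd', reset
Bit 9: prefix='1' (no match yet)
Bit 10: prefix='11' -> emit 'd', reset
Bit 11: prefix='1' (no match yet)
Bit 12: prefix='11' -> emit 'd', reset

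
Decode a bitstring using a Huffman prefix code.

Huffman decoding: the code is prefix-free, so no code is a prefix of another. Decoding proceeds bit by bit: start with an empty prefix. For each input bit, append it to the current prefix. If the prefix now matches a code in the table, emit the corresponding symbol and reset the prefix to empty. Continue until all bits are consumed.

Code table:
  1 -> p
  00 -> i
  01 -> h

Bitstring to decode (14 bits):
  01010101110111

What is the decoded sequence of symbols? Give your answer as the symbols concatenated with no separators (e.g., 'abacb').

Answer: hhhhpphpp

Derivation:
Bit 0: prefix='0' (no match yet)
Bit 1: prefix='01' -> emit 'h', reset
Bit 2: prefix='0' (no match yet)
Bit 3: prefix='01' -> emit 'h', reset
Bit 4: prefix='0' (no match yet)
Bit 5: prefix='01' -> emit 'h', reset
Bit 6: prefix='0' (no match yet)
Bit 7: prefix='01' -> emit 'h', reset
Bit 8: prefix='1' -> emit 'p', reset
Bit 9: prefix='1' -> emit 'p', reset
Bit 10: prefix='0' (no match yet)
Bit 11: prefix='01' -> emit 'h', reset
Bit 12: prefix='1' -> emit 'p', reset
Bit 13: prefix='1' -> emit 'p', reset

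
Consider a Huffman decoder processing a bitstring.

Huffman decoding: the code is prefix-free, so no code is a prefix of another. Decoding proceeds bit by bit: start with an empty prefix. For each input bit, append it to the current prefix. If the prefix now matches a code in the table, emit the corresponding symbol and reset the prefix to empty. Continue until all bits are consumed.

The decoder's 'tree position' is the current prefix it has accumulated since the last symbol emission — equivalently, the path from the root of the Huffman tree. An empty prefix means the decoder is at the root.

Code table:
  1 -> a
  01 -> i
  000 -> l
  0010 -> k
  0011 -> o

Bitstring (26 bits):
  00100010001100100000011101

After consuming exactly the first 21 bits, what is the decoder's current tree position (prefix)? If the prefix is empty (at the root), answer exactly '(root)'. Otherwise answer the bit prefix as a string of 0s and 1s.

Answer: 00

Derivation:
Bit 0: prefix='0' (no match yet)
Bit 1: prefix='00' (no match yet)
Bit 2: prefix='001' (no match yet)
Bit 3: prefix='0010' -> emit 'k', reset
Bit 4: prefix='0' (no match yet)
Bit 5: prefix='00' (no match yet)
Bit 6: prefix='001' (no match yet)
Bit 7: prefix='0010' -> emit 'k', reset
Bit 8: prefix='0' (no match yet)
Bit 9: prefix='00' (no match yet)
Bit 10: prefix='001' (no match yet)
Bit 11: prefix='0011' -> emit 'o', reset
Bit 12: prefix='0' (no match yet)
Bit 13: prefix='00' (no match yet)
Bit 14: prefix='001' (no match yet)
Bit 15: prefix='0010' -> emit 'k', reset
Bit 16: prefix='0' (no match yet)
Bit 17: prefix='00' (no match yet)
Bit 18: prefix='000' -> emit 'l', reset
Bit 19: prefix='0' (no match yet)
Bit 20: prefix='00' (no match yet)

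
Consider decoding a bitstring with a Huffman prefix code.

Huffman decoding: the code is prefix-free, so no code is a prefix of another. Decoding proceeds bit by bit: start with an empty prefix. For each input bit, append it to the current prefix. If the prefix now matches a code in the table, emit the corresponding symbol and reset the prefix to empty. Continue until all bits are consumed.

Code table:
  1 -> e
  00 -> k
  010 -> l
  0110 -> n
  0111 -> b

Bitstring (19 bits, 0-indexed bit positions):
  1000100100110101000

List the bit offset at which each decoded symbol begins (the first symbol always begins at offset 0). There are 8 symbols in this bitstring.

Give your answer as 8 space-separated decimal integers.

Answer: 0 1 3 6 9 13 14 17

Derivation:
Bit 0: prefix='1' -> emit 'e', reset
Bit 1: prefix='0' (no match yet)
Bit 2: prefix='00' -> emit 'k', reset
Bit 3: prefix='0' (no match yet)
Bit 4: prefix='01' (no match yet)
Bit 5: prefix='010' -> emit 'l', reset
Bit 6: prefix='0' (no match yet)
Bit 7: prefix='01' (no match yet)
Bit 8: prefix='010' -> emit 'l', reset
Bit 9: prefix='0' (no match yet)
Bit 10: prefix='01' (no match yet)
Bit 11: prefix='011' (no match yet)
Bit 12: prefix='0110' -> emit 'n', reset
Bit 13: prefix='1' -> emit 'e', reset
Bit 14: prefix='0' (no match yet)
Bit 15: prefix='01' (no match yet)
Bit 16: prefix='010' -> emit 'l', reset
Bit 17: prefix='0' (no match yet)
Bit 18: prefix='00' -> emit 'k', reset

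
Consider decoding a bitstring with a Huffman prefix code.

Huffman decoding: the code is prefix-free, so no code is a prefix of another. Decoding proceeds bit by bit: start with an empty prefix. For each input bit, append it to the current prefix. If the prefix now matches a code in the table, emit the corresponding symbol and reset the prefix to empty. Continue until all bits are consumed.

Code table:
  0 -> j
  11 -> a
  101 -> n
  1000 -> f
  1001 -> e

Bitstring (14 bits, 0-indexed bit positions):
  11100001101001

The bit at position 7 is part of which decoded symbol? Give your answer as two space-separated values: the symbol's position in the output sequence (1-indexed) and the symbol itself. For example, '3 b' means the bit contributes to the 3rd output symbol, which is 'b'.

Bit 0: prefix='1' (no match yet)
Bit 1: prefix='11' -> emit 'a', reset
Bit 2: prefix='1' (no match yet)
Bit 3: prefix='10' (no match yet)
Bit 4: prefix='100' (no match yet)
Bit 5: prefix='1000' -> emit 'f', reset
Bit 6: prefix='0' -> emit 'j', reset
Bit 7: prefix='1' (no match yet)
Bit 8: prefix='11' -> emit 'a', reset
Bit 9: prefix='0' -> emit 'j', reset
Bit 10: prefix='1' (no match yet)
Bit 11: prefix='10' (no match yet)

Answer: 4 a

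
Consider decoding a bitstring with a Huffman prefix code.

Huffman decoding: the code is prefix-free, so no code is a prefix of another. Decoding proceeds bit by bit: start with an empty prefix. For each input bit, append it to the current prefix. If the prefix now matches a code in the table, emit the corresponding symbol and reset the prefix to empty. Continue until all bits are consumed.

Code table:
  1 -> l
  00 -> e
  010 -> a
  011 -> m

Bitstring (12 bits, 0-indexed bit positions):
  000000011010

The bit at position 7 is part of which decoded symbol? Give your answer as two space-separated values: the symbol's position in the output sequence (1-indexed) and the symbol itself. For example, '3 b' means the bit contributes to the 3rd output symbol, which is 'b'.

Answer: 4 m

Derivation:
Bit 0: prefix='0' (no match yet)
Bit 1: prefix='00' -> emit 'e', reset
Bit 2: prefix='0' (no match yet)
Bit 3: prefix='00' -> emit 'e', reset
Bit 4: prefix='0' (no match yet)
Bit 5: prefix='00' -> emit 'e', reset
Bit 6: prefix='0' (no match yet)
Bit 7: prefix='01' (no match yet)
Bit 8: prefix='011' -> emit 'm', reset
Bit 9: prefix='0' (no match yet)
Bit 10: prefix='01' (no match yet)
Bit 11: prefix='010' -> emit 'a', reset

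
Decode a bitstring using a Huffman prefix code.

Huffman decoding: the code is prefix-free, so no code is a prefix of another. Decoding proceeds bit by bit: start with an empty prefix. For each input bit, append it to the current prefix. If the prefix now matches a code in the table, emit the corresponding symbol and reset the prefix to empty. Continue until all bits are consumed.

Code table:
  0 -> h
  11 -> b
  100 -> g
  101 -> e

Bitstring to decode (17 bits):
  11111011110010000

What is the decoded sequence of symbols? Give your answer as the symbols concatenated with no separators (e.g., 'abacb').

Bit 0: prefix='1' (no match yet)
Bit 1: prefix='11' -> emit 'b', reset
Bit 2: prefix='1' (no match yet)
Bit 3: prefix='11' -> emit 'b', reset
Bit 4: prefix='1' (no match yet)
Bit 5: prefix='10' (no match yet)
Bit 6: prefix='101' -> emit 'e', reset
Bit 7: prefix='1' (no match yet)
Bit 8: prefix='11' -> emit 'b', reset
Bit 9: prefix='1' (no match yet)
Bit 10: prefix='10' (no match yet)
Bit 11: prefix='100' -> emit 'g', reset
Bit 12: prefix='1' (no match yet)
Bit 13: prefix='10' (no match yet)
Bit 14: prefix='100' -> emit 'g', reset
Bit 15: prefix='0' -> emit 'h', reset
Bit 16: prefix='0' -> emit 'h', reset

Answer: bbebgghh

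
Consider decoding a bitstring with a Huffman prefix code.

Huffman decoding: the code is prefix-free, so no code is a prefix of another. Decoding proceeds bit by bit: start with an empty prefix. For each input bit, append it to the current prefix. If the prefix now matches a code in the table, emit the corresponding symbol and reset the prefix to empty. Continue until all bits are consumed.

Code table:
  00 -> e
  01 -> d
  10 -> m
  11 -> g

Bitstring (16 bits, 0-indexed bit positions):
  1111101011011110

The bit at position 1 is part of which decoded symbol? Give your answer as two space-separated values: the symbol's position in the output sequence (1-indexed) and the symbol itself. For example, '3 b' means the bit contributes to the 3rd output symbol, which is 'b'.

Answer: 1 g

Derivation:
Bit 0: prefix='1' (no match yet)
Bit 1: prefix='11' -> emit 'g', reset
Bit 2: prefix='1' (no match yet)
Bit 3: prefix='11' -> emit 'g', reset
Bit 4: prefix='1' (no match yet)
Bit 5: prefix='10' -> emit 'm', reset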